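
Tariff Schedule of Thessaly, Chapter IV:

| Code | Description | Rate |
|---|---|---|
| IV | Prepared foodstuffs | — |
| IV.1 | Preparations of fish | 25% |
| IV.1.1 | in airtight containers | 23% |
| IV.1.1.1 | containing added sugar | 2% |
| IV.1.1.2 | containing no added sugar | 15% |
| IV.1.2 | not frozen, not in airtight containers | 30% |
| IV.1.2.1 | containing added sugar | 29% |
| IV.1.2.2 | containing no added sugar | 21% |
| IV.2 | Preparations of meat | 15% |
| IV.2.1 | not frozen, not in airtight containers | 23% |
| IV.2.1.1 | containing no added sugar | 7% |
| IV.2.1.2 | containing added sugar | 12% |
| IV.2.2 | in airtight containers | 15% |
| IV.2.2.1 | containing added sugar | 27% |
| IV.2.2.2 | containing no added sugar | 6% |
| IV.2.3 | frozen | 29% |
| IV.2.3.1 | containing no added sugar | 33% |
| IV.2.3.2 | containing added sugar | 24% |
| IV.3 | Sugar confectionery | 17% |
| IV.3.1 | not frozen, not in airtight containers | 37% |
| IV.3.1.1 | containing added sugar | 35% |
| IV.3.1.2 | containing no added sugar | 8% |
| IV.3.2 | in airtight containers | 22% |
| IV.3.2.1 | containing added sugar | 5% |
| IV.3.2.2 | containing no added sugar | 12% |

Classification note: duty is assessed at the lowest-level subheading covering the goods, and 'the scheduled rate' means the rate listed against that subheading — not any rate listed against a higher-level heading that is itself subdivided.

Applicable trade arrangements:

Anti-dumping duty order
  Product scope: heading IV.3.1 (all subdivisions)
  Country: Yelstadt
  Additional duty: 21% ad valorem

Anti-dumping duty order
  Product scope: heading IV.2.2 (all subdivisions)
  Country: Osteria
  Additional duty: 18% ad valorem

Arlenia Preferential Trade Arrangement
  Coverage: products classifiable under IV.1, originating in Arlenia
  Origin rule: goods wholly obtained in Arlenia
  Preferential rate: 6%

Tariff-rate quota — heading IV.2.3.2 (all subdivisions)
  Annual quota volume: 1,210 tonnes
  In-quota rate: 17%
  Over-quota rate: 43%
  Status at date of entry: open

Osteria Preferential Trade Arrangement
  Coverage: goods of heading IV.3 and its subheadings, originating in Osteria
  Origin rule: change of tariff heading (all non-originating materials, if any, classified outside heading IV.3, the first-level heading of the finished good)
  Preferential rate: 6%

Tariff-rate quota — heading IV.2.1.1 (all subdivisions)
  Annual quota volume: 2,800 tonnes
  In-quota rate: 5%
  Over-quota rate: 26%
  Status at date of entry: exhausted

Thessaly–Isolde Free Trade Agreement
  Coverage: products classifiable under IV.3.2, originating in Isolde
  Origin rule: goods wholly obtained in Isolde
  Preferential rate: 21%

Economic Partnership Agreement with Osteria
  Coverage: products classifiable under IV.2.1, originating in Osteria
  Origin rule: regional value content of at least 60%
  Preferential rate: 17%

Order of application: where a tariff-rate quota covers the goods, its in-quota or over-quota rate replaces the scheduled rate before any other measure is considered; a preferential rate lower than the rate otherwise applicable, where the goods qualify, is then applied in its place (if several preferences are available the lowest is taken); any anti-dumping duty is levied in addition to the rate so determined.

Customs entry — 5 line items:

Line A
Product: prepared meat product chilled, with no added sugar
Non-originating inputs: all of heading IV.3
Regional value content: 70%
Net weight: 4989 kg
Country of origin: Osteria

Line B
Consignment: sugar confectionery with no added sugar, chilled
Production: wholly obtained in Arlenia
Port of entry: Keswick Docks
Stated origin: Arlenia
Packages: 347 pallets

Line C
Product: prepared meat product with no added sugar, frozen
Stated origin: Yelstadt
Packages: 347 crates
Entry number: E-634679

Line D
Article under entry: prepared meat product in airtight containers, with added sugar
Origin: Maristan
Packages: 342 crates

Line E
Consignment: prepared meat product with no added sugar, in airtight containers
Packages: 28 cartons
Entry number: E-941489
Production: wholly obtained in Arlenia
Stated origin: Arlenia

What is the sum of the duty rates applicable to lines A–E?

Line A: prepared meat product → IV.2; chilled → IV.2.1; with no added sugar → IV.2.1.1. Scheduled 7%. quota on IV.2.1.1 exhausted → over-quota 26%; Osteria agreement on IV.3: IV.2.1.1 not covered; Osteria agreement on IV.2.1: RVC ≥ 60% → 17% available; preferential 17%. → 17%.
Line B: sugar confectionery → IV.3; chilled → IV.3.1; with no added sugar → IV.3.1.2. Scheduled 8%. Arlenia agreement on IV.1: IV.3.1.2 not covered. → 8%.
Line C: prepared meat product → IV.2; frozen → IV.2.3; with no added sugar → IV.2.3.1. Scheduled 33%. No special measure applies. → 33%.
Line D: prepared meat product → IV.2; in airtight containers → IV.2.2; with added sugar → IV.2.2.1. Scheduled 27%. No special measure applies. → 27%.
Line E: prepared meat product → IV.2; in airtight containers → IV.2.2; with no added sugar → IV.2.2.2. Scheduled 6%. Arlenia agreement on IV.1: IV.2.2.2 not covered. → 6%.
Sum: 17% + 8% + 33% + 27% + 6% = 91%.

91%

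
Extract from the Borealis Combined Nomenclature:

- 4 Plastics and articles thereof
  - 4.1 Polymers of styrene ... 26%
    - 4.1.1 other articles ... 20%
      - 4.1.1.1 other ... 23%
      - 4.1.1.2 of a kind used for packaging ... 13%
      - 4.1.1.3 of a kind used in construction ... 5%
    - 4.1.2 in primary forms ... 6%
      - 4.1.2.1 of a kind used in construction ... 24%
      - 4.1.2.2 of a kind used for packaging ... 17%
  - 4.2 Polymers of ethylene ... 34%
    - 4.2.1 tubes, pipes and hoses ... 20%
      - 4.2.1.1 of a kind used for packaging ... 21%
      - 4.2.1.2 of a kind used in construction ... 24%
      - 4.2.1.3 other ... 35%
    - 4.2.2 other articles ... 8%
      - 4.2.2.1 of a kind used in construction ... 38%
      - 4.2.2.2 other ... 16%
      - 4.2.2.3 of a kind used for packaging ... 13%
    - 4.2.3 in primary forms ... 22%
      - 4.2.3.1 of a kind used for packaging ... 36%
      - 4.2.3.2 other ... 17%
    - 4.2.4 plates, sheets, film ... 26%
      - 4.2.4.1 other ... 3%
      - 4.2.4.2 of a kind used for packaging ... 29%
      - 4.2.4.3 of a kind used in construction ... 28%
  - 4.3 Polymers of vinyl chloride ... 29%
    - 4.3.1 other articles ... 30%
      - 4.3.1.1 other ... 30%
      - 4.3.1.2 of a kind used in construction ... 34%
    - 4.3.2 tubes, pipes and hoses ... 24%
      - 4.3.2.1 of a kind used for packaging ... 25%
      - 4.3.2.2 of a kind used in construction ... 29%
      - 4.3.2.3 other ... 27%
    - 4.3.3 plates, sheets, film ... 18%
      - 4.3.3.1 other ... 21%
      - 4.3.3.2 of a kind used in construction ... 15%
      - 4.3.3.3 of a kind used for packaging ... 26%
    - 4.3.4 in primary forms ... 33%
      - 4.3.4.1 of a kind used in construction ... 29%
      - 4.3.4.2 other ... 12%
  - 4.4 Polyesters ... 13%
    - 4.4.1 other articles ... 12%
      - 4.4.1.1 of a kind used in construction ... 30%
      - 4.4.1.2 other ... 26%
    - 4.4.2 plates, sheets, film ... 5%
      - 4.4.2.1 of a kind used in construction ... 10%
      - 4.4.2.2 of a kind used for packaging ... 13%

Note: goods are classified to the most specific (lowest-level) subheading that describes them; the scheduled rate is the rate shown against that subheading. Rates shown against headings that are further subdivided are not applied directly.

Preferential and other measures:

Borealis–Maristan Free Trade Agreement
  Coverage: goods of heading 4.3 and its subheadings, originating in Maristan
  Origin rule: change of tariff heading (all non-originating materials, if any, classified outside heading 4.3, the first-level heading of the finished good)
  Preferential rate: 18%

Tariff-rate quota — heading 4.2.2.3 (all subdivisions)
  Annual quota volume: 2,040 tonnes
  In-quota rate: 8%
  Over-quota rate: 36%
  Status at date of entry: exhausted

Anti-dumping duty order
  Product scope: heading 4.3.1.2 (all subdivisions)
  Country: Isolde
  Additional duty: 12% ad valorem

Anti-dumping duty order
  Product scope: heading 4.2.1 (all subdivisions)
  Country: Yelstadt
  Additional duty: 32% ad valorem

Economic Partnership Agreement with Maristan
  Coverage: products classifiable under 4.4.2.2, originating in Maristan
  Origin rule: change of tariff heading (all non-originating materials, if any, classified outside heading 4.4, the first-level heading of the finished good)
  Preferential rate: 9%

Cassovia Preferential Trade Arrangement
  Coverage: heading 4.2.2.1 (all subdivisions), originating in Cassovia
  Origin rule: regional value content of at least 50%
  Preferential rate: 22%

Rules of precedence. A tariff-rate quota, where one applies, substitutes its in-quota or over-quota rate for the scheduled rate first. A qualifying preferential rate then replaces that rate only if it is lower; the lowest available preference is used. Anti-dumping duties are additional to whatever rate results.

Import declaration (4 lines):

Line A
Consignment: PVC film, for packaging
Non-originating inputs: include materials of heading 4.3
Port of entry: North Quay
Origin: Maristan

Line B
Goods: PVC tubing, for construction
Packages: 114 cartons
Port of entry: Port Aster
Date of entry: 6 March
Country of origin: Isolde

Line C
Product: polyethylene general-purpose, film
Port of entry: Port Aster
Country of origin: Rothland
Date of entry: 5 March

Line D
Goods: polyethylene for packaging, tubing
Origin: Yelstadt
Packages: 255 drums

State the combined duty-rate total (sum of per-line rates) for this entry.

111%

Line A: PVC → 4.3; film → 4.3.3; for packaging → 4.3.3.3. Scheduled 26%. Maristan agreement on 4.3: CTH not met; Maristan agreement on 4.4.2.2: 4.3.3.3 not covered. → 26%.
Line B: PVC → 4.3; tubing → 4.3.2; for construction → 4.3.2.2. Scheduled 29%. No special measure applies. → 29%.
Line C: polyethylene → 4.2; film → 4.2.4; general-purpose → 4.2.4.1. Scheduled 3%. No special measure applies. → 3%.
Line D: polyethylene → 4.2; tubing → 4.2.1; for packaging → 4.2.1.1. Scheduled 21%. anti-dumping (Yelstadt, 4.2.1): +32%; total 21% + 32% = 53%. → 53%.
Sum: 26% + 29% + 3% + 53% = 111%.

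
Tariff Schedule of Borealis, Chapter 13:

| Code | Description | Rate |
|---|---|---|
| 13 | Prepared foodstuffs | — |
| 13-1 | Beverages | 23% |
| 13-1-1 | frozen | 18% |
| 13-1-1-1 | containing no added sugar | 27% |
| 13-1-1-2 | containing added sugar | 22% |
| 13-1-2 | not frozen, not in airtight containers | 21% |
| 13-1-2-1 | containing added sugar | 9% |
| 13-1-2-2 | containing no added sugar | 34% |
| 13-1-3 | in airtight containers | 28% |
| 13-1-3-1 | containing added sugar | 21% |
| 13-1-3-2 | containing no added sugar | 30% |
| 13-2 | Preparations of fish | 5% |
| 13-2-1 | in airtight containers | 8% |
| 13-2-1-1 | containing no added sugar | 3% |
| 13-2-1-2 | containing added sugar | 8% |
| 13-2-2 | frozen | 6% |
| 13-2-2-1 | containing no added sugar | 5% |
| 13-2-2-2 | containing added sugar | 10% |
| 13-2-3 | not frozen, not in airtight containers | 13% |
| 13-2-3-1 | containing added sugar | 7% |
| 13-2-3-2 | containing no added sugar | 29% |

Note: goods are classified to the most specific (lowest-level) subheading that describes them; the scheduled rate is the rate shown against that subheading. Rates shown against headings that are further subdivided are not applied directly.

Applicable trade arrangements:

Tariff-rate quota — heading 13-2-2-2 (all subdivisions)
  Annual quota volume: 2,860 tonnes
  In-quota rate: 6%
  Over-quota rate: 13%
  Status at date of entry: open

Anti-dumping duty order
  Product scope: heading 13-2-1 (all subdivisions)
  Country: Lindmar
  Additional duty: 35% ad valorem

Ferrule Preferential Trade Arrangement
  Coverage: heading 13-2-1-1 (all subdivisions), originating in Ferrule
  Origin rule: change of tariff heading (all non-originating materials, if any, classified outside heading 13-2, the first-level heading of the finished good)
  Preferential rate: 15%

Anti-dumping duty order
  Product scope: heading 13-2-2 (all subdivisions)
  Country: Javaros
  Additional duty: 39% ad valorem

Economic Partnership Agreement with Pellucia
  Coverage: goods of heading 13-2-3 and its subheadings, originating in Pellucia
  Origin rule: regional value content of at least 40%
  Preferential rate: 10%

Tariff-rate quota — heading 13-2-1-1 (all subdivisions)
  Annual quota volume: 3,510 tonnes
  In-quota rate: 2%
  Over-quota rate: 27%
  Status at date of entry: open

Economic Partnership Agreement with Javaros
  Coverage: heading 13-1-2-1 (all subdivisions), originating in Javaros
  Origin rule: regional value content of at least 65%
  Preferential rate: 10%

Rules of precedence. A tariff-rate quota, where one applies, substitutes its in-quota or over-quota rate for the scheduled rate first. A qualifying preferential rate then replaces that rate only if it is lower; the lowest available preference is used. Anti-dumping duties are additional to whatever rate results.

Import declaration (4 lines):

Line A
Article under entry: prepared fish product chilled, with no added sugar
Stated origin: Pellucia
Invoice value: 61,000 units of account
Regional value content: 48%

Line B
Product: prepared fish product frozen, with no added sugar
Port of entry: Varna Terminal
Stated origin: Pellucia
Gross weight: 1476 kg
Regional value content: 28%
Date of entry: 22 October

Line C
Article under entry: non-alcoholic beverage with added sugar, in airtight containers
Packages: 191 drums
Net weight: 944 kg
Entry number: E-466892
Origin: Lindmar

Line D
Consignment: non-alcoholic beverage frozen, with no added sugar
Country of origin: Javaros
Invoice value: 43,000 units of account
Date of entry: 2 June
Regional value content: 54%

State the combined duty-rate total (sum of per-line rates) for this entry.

Line A: prepared fish product → 13-2; chilled → 13-2-3; with no added sugar → 13-2-3-2. Scheduled 29%. Pellucia agreement on 13-2-3: RVC ≥ 40% → 10% available; preferential 10%. → 10%.
Line B: prepared fish product → 13-2; frozen → 13-2-2; with no added sugar → 13-2-2-1. Scheduled 5%. Pellucia agreement on 13-2-3: 13-2-2-1 not covered. → 5%.
Line C: non-alcoholic beverage → 13-1; in airtight containers → 13-1-3; with added sugar → 13-1-3-1. Scheduled 21%. No special measure applies. → 21%.
Line D: non-alcoholic beverage → 13-1; frozen → 13-1-1; with no added sugar → 13-1-1-1. Scheduled 27%. Javaros agreement on 13-1-2-1: 13-1-1-1 not covered. → 27%.
Sum: 10% + 5% + 21% + 27% = 63%.

63%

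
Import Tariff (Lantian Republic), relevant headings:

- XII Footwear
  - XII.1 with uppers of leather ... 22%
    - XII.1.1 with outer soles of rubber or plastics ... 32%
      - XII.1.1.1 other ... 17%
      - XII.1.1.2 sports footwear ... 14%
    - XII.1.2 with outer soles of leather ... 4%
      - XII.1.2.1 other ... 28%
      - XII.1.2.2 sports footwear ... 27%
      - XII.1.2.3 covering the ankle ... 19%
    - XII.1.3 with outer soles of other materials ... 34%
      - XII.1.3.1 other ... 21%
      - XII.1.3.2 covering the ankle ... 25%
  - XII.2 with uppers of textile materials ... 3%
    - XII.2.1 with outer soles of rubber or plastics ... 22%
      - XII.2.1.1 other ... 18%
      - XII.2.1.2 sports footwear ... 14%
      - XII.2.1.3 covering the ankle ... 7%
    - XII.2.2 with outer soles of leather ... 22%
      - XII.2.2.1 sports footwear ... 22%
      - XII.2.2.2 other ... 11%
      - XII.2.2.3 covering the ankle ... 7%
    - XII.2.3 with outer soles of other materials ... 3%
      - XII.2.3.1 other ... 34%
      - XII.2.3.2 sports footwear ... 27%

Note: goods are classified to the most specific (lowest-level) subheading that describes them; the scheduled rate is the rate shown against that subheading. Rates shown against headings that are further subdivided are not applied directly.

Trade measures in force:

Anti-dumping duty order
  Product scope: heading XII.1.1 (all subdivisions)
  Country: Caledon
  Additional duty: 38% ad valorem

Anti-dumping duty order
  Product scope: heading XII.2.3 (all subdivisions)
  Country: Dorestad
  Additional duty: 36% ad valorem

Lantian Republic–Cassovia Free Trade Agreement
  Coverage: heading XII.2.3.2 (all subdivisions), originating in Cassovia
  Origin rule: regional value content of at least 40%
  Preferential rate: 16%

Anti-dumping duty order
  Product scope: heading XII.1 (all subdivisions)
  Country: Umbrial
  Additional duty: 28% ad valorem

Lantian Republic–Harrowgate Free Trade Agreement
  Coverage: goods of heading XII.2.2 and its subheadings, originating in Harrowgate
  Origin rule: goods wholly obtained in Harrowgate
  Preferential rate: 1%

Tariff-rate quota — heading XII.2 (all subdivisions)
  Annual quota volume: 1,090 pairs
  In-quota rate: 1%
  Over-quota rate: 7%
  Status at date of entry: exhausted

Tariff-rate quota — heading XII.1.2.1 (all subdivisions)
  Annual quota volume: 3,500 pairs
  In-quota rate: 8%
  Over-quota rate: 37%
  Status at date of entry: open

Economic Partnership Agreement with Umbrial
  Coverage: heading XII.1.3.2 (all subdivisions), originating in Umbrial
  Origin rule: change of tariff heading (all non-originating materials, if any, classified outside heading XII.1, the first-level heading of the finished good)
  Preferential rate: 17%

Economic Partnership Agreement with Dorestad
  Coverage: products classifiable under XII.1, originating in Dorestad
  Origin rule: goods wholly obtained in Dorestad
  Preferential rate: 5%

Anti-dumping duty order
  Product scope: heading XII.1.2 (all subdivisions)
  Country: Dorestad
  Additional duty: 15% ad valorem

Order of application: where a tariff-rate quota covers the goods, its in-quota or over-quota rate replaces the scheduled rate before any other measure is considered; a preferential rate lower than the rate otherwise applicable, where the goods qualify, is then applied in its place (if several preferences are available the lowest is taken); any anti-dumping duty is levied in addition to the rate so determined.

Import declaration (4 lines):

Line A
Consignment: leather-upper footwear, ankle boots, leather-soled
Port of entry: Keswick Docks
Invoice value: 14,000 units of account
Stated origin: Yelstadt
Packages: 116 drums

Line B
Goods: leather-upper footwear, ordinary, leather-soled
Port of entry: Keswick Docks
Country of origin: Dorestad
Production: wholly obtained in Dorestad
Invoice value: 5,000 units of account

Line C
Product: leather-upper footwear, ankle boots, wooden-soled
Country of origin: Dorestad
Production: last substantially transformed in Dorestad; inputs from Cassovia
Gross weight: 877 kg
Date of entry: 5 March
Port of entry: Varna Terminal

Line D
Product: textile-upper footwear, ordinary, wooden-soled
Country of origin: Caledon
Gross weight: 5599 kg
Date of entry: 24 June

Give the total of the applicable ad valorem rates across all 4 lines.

Line A: leather-upper → XII.1; leather-soled → XII.1.2; ankle boots → XII.1.2.3. Scheduled 19%. No special measure applies. → 19%.
Line B: leather-upper → XII.1; leather-soled → XII.1.2; ordinary → XII.1.2.1. Scheduled 28%. quota on XII.1.2.1 open → in-quota 8%; Dorestad agreement on XII.1: wholly obtained → 5% available; preferential 5%; anti-dumping (Dorestad, XII.1.2): +15%; total 5% + 15% = 20%. → 20%.
Line C: leather-upper → XII.1; wooden-soled → XII.1.3; ankle boots → XII.1.3.2. Scheduled 25%. Dorestad agreement on XII.1: not wholly obtained. → 25%.
Line D: textile-upper → XII.2; wooden-soled → XII.2.3; ordinary → XII.2.3.1. Scheduled 34%. quota on XII.2 exhausted → over-quota 7%. → 7%.
Sum: 19% + 20% + 25% + 7% = 71%.

71%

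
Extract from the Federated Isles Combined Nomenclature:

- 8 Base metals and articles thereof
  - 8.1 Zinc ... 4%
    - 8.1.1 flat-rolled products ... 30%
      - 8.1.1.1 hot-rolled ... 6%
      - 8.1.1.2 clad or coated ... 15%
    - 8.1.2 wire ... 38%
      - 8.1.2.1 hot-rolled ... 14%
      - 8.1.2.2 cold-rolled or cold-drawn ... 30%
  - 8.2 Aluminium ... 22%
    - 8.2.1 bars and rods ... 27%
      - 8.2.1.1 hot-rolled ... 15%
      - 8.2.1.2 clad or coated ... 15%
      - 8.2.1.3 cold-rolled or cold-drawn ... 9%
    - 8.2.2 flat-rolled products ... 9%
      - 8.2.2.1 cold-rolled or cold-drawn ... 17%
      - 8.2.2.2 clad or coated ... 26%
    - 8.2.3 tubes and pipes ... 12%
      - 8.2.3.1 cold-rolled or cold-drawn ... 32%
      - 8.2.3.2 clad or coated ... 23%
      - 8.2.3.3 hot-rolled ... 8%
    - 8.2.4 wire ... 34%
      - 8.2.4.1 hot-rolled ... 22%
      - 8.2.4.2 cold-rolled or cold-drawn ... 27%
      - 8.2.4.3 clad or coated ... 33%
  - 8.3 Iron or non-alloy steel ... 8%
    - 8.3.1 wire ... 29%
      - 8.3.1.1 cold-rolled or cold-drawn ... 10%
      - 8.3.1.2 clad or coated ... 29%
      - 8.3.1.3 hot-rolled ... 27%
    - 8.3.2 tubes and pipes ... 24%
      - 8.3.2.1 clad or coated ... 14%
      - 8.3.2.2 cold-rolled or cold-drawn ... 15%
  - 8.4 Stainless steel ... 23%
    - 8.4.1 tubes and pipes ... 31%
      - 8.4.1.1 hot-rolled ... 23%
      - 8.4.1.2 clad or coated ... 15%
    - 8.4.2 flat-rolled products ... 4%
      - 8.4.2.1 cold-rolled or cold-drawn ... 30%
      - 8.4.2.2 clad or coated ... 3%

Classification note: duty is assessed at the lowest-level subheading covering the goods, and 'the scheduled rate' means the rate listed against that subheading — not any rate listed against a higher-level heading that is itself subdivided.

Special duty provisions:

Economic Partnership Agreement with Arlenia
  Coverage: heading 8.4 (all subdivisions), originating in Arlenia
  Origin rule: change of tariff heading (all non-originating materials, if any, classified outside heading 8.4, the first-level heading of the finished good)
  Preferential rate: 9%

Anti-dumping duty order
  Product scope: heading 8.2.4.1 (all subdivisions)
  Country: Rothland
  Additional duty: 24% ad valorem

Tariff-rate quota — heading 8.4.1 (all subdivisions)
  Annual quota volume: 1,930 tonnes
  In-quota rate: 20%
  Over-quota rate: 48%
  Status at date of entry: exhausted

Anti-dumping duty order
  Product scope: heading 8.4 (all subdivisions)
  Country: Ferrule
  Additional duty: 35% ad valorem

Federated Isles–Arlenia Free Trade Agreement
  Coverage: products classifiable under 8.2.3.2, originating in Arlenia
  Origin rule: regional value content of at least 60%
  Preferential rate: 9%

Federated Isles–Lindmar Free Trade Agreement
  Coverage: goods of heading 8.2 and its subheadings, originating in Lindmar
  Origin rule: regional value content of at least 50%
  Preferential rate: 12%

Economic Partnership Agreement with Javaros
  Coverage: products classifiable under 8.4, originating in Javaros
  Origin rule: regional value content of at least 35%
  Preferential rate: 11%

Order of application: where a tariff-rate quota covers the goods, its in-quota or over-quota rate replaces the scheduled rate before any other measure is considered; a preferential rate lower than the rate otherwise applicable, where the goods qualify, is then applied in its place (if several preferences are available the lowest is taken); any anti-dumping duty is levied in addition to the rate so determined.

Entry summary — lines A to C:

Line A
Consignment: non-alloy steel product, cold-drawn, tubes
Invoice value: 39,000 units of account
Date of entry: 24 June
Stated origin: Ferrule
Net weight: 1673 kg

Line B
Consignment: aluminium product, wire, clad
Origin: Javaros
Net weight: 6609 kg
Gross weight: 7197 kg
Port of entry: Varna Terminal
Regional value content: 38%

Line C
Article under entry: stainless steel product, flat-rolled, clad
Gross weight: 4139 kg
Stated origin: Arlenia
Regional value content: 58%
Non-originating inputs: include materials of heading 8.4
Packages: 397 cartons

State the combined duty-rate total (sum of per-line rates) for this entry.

51%

Line A: non-alloy steel → 8.3; tubes → 8.3.2; cold-drawn → 8.3.2.2. Scheduled 15%. No special measure applies. → 15%.
Line B: aluminium → 8.2; wire → 8.2.4; clad → 8.2.4.3. Scheduled 33%. Javaros agreement on 8.4: 8.2.4.3 not covered. → 33%.
Line C: stainless steel → 8.4; flat-rolled → 8.4.2; clad → 8.4.2.2. Scheduled 3%. Arlenia agreement on 8.4: CTH not met; Arlenia agreement on 8.2.3.2: 8.4.2.2 not covered. → 3%.
Sum: 15% + 33% + 3% = 51%.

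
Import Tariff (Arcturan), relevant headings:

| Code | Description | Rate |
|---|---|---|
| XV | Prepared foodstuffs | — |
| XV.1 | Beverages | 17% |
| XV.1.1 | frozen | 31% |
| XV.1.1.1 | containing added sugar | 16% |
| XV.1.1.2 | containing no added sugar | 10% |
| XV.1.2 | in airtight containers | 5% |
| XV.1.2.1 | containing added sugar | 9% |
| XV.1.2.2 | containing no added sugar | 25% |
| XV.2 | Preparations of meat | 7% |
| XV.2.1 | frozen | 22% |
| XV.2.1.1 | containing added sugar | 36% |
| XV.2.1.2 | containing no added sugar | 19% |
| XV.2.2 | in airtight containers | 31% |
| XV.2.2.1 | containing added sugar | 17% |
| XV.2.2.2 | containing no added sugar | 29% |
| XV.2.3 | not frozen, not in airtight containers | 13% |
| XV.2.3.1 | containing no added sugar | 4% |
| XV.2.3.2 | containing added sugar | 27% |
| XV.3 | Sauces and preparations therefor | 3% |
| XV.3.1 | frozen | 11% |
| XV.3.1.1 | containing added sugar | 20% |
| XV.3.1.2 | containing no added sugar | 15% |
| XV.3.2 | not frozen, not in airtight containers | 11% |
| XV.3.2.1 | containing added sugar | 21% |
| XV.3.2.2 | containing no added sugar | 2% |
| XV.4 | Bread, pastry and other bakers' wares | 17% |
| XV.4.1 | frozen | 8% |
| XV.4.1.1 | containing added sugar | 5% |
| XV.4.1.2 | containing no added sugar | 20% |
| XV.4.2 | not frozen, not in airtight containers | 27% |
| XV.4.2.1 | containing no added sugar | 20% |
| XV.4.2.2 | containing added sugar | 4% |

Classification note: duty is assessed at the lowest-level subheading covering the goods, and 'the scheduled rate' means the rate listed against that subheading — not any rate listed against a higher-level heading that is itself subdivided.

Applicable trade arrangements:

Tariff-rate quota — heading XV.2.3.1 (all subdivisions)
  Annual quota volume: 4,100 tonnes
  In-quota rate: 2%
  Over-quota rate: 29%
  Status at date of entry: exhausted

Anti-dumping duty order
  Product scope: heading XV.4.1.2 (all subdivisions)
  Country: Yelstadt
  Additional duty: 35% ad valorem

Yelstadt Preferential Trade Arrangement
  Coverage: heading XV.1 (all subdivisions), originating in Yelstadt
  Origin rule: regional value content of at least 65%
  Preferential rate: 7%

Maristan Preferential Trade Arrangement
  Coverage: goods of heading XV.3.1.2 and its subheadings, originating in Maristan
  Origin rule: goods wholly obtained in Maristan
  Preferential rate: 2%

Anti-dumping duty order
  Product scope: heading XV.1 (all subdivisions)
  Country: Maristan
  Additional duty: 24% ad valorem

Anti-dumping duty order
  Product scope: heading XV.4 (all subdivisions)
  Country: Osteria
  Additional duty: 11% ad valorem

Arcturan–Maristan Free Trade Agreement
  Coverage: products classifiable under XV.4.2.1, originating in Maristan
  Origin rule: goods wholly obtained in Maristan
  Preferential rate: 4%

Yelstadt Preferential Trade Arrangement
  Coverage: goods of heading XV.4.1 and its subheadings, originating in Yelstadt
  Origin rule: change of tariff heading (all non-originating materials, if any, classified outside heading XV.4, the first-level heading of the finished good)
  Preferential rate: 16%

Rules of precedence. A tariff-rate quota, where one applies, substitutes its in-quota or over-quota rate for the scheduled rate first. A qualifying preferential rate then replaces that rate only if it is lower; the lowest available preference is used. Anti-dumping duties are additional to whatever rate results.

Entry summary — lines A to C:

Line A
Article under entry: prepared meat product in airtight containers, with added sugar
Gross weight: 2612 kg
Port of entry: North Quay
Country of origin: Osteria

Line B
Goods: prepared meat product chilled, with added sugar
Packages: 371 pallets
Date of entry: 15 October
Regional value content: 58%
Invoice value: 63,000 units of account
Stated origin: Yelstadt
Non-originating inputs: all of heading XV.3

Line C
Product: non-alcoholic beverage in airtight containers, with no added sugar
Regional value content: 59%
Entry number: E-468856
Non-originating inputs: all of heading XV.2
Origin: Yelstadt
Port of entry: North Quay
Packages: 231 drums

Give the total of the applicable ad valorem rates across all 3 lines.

69%

Line A: prepared meat product → XV.2; in airtight containers → XV.2.2; with added sugar → XV.2.2.1. Scheduled 17%. No special measure applies. → 17%.
Line B: prepared meat product → XV.2; chilled → XV.2.3; with added sugar → XV.2.3.2. Scheduled 27%. Yelstadt agreement on XV.1: XV.2.3.2 not covered; Yelstadt agreement on XV.4.1: XV.2.3.2 not covered. → 27%.
Line C: non-alcoholic beverage → XV.1; in airtight containers → XV.1.2; with no added sugar → XV.1.2.2. Scheduled 25%. Yelstadt agreement on XV.1: RVC < 65%; Yelstadt agreement on XV.4.1: XV.1.2.2 not covered. → 25%.
Sum: 17% + 27% + 25% = 69%.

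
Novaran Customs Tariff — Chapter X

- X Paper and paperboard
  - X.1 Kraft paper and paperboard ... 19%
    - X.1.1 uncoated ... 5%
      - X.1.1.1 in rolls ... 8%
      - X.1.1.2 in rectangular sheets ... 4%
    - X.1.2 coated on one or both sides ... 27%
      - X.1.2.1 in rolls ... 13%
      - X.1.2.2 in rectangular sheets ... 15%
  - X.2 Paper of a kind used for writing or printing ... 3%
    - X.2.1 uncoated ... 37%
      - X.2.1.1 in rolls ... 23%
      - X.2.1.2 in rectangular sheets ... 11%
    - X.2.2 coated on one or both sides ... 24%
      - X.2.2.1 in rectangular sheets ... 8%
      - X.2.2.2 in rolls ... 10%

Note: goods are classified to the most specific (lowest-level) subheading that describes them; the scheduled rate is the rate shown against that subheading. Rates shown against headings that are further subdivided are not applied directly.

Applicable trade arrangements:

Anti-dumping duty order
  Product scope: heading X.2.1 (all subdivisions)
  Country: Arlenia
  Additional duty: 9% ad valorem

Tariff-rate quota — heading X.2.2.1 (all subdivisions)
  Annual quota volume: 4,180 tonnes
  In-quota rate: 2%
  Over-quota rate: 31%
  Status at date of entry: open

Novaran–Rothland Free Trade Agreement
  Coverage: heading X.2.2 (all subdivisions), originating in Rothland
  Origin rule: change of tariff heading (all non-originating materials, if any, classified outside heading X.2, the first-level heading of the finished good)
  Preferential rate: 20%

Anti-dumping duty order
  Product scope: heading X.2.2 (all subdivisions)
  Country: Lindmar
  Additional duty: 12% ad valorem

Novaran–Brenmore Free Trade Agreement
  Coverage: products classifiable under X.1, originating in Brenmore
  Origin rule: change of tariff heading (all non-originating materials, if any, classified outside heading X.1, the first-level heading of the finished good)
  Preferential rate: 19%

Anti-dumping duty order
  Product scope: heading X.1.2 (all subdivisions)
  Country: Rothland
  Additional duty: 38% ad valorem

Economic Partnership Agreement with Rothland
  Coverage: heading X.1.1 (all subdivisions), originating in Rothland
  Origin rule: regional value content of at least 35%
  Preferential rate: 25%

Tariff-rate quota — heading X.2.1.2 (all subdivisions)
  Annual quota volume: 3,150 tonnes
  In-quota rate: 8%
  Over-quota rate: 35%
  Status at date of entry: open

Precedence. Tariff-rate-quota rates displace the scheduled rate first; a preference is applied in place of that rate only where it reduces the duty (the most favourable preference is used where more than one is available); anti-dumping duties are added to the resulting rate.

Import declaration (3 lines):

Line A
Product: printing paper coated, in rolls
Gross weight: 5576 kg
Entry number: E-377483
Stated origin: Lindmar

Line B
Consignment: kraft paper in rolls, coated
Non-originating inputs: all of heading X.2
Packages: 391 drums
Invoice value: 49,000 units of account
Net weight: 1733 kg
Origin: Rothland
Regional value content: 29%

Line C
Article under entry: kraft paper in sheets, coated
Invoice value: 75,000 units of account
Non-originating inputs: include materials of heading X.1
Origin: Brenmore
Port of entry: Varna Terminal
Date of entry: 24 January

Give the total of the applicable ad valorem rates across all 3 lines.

Line A: printing paper → X.2; coated → X.2.2; in rolls → X.2.2.2. Scheduled 10%. anti-dumping (Lindmar, X.2.2): +12%; total 10% + 12% = 22%. → 22%.
Line B: kraft paper → X.1; coated → X.1.2; in rolls → X.1.2.1. Scheduled 13%. Rothland agreement on X.2.2: X.1.2.1 not covered; Rothland agreement on X.1.1: X.1.2.1 not covered; anti-dumping (Rothland, X.1.2): +38%; total 13% + 38% = 51%. → 51%.
Line C: kraft paper → X.1; coated → X.1.2; in sheets → X.1.2.2. Scheduled 15%. Brenmore agreement on X.1: CTH not met. → 15%.
Sum: 22% + 51% + 15% = 88%.

88%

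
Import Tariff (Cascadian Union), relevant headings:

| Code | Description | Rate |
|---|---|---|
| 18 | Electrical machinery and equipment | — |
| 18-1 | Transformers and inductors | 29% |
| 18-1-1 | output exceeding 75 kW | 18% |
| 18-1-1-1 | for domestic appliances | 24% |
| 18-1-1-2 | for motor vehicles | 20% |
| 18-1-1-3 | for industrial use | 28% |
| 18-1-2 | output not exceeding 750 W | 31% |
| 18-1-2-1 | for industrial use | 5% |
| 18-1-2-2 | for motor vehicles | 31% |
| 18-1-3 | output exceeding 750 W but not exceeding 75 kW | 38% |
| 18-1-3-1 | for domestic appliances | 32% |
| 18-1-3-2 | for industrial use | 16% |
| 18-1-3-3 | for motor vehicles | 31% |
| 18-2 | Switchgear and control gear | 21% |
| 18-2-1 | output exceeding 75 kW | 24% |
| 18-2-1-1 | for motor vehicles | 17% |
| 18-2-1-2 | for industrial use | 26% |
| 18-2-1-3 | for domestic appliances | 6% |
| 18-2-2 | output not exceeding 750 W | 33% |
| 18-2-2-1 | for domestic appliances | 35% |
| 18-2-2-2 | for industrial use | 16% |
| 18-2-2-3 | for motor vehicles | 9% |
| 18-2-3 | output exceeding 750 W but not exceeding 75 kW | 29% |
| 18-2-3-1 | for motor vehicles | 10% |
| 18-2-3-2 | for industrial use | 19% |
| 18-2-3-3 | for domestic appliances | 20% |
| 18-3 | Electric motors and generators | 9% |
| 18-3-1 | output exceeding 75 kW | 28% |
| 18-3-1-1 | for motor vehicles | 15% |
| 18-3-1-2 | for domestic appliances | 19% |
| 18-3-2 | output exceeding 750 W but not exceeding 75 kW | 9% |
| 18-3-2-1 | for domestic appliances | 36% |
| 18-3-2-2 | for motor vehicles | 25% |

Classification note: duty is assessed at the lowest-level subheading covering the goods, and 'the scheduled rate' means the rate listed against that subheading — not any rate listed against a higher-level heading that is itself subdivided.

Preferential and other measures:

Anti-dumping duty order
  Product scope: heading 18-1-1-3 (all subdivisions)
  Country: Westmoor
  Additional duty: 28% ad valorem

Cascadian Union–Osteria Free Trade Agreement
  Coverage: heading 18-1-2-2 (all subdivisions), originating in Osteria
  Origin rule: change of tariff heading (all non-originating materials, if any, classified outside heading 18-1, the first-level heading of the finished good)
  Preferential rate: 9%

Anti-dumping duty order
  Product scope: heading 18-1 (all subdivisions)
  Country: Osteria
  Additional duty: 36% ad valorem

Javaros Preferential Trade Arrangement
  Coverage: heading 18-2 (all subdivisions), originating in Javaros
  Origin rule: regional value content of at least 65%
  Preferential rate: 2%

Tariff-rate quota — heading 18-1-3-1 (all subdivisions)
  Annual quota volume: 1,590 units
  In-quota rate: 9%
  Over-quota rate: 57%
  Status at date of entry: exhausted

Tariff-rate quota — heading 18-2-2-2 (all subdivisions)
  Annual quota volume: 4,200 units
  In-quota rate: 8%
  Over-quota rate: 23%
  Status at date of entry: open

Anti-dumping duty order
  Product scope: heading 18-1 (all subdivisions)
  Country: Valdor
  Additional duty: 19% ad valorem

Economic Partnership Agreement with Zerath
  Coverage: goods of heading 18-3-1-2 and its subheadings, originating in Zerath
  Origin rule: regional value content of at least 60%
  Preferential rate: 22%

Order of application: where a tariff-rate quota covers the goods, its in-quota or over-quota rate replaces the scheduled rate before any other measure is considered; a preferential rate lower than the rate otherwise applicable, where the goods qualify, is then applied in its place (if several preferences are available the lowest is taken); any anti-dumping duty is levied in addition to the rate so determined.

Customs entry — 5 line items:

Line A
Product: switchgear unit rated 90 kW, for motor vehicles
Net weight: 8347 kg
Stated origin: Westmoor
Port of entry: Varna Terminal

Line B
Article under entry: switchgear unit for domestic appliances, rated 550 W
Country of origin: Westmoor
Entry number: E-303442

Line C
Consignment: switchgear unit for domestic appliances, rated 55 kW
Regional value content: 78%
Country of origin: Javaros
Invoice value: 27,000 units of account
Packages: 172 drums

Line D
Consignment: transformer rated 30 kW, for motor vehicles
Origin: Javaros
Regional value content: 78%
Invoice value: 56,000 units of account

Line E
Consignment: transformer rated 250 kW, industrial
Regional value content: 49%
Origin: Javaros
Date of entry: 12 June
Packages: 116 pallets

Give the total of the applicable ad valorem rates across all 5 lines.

Line A: switchgear unit → 18-2; rated 90 kW → 18-2-1; for motor vehicles → 18-2-1-1. Scheduled 17%. No special measure applies. → 17%.
Line B: switchgear unit → 18-2; rated 550 W → 18-2-2; for domestic appliances → 18-2-2-1. Scheduled 35%. No special measure applies. → 35%.
Line C: switchgear unit → 18-2; rated 55 kW → 18-2-3; for domestic appliances → 18-2-3-3. Scheduled 20%. Javaros agreement on 18-2: RVC ≥ 65% → 2% available; preferential 2%. → 2%.
Line D: transformer → 18-1; rated 30 kW → 18-1-3; for motor vehicles → 18-1-3-3. Scheduled 31%. Javaros agreement on 18-2: 18-1-3-3 not covered. → 31%.
Line E: transformer → 18-1; rated 250 kW → 18-1-1; industrial → 18-1-1-3. Scheduled 28%. Javaros agreement on 18-2: 18-1-1-3 not covered. → 28%.
Sum: 17% + 35% + 2% + 31% + 28% = 113%.

113%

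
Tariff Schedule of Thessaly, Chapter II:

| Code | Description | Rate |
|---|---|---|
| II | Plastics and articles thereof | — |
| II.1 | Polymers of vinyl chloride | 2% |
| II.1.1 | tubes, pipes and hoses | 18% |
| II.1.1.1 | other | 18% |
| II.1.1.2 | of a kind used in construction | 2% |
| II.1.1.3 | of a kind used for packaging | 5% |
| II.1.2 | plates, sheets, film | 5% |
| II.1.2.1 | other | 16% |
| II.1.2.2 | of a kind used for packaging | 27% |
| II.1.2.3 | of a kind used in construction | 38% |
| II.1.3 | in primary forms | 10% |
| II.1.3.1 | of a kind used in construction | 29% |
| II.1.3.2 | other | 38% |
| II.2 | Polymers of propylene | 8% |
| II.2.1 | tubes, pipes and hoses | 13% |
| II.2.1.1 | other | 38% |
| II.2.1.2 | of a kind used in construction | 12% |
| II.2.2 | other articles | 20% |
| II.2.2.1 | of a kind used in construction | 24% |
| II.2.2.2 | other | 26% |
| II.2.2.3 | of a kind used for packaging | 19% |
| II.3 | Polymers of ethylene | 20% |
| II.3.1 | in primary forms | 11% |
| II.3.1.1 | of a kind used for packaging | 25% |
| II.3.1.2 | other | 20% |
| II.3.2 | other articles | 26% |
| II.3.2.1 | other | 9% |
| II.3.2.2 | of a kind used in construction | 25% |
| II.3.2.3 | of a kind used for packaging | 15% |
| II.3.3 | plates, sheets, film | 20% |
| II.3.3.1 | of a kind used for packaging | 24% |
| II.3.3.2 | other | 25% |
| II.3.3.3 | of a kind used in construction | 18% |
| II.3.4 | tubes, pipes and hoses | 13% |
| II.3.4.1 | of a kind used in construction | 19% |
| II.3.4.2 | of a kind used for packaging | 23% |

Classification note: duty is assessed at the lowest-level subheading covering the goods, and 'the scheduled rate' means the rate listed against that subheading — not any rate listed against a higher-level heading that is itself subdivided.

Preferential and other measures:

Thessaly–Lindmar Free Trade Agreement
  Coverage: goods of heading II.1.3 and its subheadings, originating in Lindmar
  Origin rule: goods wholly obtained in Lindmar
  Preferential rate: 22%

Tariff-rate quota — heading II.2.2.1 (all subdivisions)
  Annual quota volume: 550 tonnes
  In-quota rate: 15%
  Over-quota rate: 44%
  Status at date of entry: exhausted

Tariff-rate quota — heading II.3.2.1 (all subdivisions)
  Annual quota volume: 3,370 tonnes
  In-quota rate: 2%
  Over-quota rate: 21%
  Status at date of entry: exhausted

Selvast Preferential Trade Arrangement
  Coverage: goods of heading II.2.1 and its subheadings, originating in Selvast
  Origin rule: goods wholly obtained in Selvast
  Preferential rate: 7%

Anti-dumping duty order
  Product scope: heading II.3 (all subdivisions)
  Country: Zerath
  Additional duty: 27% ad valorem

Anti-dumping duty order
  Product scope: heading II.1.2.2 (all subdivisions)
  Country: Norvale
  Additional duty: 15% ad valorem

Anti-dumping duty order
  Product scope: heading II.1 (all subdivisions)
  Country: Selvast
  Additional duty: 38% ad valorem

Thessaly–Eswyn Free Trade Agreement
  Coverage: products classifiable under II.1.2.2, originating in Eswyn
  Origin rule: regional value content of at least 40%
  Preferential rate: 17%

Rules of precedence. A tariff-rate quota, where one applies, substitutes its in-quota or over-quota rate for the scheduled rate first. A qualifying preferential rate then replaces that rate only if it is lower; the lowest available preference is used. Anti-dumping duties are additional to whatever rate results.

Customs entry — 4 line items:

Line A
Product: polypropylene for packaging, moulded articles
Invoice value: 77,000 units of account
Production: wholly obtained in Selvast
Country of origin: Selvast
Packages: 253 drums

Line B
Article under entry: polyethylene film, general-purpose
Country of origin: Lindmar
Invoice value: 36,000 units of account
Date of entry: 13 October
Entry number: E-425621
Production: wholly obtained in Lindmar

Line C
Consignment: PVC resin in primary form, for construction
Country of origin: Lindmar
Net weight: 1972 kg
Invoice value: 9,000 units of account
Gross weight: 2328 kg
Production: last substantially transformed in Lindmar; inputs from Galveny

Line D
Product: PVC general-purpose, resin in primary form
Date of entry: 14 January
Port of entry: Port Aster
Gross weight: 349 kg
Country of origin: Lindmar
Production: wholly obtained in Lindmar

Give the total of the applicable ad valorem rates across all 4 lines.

95%

Line A: polypropylene → II.2; moulded articles → II.2.2; for packaging → II.2.2.3. Scheduled 19%. Selvast agreement on II.2.1: II.2.2.3 not covered. → 19%.
Line B: polyethylene → II.3; film → II.3.3; general-purpose → II.3.3.2. Scheduled 25%. Lindmar agreement on II.1.3: II.3.3.2 not covered. → 25%.
Line C: PVC → II.1; resin in primary form → II.1.3; for construction → II.1.3.1. Scheduled 29%. Lindmar agreement on II.1.3: not wholly obtained. → 29%.
Line D: PVC → II.1; resin in primary form → II.1.3; general-purpose → II.1.3.2. Scheduled 38%. Lindmar agreement on II.1.3: wholly obtained → 22% available; preferential 22%. → 22%.
Sum: 19% + 25% + 29% + 22% = 95%.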